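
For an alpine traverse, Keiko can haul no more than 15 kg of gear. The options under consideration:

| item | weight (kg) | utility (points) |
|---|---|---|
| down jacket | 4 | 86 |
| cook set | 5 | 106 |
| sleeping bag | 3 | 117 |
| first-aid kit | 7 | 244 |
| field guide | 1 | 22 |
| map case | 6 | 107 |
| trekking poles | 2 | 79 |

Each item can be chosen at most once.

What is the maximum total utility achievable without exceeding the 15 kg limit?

469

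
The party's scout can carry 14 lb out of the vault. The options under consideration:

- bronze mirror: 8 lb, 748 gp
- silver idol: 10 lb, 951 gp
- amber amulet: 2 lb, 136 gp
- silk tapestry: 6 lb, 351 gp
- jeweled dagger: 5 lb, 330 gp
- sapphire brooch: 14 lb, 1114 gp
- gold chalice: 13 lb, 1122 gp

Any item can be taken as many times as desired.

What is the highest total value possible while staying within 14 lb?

1223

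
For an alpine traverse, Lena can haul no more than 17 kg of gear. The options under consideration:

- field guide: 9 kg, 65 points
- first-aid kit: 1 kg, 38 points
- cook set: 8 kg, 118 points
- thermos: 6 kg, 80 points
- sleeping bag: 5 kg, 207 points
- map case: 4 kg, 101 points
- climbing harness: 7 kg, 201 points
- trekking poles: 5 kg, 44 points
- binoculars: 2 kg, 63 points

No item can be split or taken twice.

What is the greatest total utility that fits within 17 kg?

547

Ranking by ratio (utility/kg): sleeping bag 41.40, first-aid kit 38.00, binoculars 31.50.
A density-first pass picks first-aid kit + sleeping bag + climbing harness + binoculars — 509 at 15 kg.
Replace binoculars with map case: the trade gains 38 net, giving 547 at 17 kg.
That's the maximum — no swap from here does better than 547.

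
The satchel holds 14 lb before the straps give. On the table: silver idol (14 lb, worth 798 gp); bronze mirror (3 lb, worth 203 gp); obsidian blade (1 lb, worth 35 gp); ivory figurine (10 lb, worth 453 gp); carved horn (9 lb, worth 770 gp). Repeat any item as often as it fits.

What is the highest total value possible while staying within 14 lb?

1043

Best packing: bronze mirror + 2×obsidian blade + carved horn — 14 lb, 1043 total.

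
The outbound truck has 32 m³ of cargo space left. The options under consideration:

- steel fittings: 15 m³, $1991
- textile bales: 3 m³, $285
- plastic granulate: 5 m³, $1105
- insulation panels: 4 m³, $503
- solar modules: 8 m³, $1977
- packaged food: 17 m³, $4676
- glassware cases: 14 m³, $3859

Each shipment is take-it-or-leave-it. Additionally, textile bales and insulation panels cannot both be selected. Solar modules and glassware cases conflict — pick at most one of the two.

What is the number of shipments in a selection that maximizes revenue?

The maximum revenue within 32 m³ is 8535.
For example packaged food + glassware cases achieves it, using 31 m³.
All optima have 2 shipments.

2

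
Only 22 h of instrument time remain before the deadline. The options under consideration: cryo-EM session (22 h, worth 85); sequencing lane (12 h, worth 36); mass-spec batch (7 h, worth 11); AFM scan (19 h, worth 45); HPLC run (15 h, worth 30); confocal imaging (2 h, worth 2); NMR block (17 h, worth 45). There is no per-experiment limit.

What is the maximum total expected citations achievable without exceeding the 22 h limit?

85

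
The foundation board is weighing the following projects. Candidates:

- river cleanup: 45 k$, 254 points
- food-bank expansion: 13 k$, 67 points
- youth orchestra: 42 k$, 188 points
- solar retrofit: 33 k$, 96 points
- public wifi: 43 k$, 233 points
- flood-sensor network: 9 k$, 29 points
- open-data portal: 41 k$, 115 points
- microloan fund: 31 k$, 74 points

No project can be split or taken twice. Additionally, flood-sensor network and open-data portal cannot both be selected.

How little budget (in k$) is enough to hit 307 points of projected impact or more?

Need the lightest bundle worth ≥ 307.
Taking river cleanup + food-bank expansion gives 321 (≥ 307) for 58 k$.
Below 58 k$ the best achievable stays under 307.

58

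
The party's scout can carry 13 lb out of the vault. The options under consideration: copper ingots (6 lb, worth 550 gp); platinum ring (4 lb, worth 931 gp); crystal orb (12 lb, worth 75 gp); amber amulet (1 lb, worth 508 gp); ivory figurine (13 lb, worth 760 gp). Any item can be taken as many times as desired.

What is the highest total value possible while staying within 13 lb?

6604

Ranking by ratio (value/lb): amber amulet 508.00, platinum ring 232.75, copper ingots 91.67, ivory figurine 58.46.
Best packing: 13×amber amulet — 13 lb, 6604 total.
No other feasible combination exceeds 6604.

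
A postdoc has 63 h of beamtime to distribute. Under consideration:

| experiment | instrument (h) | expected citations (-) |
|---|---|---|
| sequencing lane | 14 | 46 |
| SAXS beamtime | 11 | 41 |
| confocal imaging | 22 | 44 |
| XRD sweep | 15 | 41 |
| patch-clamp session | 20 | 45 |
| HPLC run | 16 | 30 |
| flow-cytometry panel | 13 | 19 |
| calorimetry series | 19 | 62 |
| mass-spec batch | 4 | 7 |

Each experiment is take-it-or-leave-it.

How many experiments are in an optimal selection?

Best achievable expected citations is 197.
For example sequencing lane + SAXS beamtime + XRD sweep + calorimetry series + mass-spec batch achieves it, using 63 h.
Any selection reaching 197 contains exactly 5 experiments.

5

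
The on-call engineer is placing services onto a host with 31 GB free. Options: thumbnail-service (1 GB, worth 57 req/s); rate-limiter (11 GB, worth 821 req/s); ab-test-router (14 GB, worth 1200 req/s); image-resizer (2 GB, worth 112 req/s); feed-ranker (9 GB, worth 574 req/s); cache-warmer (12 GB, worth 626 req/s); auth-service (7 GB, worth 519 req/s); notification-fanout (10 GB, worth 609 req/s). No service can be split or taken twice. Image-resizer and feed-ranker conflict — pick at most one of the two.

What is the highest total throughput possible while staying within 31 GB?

By throughput per GB: ab-test-router 85.71, rate-limiter 74.64, auth-service 74.14 lead.
A density-first pass picks thumbnail-service + rate-limiter + ab-test-router + image-resizer — 2190 at 28 GB.
Dropping rate-limiter and image-resizer frees 13 GB; slotting in feed-ranker + auth-service (16 GB) lifts the total to 2350 at 31 GB.
Nothing else feasible within 31 GB beats 2350.

2350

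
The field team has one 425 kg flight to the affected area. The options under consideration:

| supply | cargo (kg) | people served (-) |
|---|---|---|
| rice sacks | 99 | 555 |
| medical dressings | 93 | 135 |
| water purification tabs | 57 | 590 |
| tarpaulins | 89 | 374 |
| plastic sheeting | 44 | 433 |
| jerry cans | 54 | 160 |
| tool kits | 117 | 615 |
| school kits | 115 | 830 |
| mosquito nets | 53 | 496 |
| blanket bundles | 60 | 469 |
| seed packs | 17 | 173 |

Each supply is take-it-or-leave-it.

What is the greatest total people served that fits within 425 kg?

3192

A density-first pass picks water purification tabs + plastic sheeting + jerry cans + school kits + mosquito nets + blanket bundles + seed packs — 3151 at 400 kg.
Replace jerry cans and seed packs with tarpaulins: the trade gains 41 net, giving 3192 at 418 kg.
Nothing else within 425 kg beats 3192.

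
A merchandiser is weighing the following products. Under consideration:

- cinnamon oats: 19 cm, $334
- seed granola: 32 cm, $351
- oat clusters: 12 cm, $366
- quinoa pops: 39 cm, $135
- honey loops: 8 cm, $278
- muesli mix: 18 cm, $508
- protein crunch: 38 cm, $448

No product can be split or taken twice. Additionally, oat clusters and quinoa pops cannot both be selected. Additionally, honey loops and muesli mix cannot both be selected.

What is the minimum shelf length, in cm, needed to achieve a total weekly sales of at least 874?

30

Need the lightest bundle worth ≥ 874.
oat clusters + muesli mix: 874 weekly sales at 30 cm.
Below 30 cm the best achievable stays under 874.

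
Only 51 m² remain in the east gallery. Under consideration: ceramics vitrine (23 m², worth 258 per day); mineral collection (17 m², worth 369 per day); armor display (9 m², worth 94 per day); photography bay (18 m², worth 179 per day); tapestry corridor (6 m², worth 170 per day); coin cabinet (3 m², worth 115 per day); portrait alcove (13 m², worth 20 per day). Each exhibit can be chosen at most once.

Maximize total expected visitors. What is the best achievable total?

Taking ceramics vitrine + mineral collection + tapestry corridor + coin cabinet: 49 m² used, 912 in expected visitors.
Runner-up mineral collection + photography bay + tapestry corridor + coin cabinet tops out at 833.

912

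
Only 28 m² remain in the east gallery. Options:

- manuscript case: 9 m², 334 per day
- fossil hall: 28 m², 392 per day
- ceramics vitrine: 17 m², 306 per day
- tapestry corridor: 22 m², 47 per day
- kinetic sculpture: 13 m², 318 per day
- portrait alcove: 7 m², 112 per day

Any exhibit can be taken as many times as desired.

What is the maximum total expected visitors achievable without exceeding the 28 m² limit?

1002

By expected visitors per m²: manuscript case 37.11, kinetic sculpture 24.46, ceramics vitrine 18.00 lead.
Taking 3×manuscript case: 27 m² used, 1002 in expected visitors.
Every other selection either busts 28 m² or fails to beat 1002.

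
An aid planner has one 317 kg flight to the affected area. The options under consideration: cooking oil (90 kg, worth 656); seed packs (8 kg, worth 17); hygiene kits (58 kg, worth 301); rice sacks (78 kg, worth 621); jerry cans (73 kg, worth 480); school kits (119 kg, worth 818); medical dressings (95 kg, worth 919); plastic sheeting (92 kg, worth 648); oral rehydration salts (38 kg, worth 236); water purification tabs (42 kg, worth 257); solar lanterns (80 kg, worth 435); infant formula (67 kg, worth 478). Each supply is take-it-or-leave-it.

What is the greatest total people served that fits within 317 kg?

A density-first pass picks cooking oil + seed packs + rice sacks + medical dressings + oral rehydration salts — 2449 at 309 kg.
Using the slack differently, rice sacks + jerry cans + medical dressings + infant formula comes to 2498 at 313 kg.
Next best is cooking oil + seed packs + rice sacks + medical dressings + water purification tabs at 2470 (313 kg) — short by 28.

2498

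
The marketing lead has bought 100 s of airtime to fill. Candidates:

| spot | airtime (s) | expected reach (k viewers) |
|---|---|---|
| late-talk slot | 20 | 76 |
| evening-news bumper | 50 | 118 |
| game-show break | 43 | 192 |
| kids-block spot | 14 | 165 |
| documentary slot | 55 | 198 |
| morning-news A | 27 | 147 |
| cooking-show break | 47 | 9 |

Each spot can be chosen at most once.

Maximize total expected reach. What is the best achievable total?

Taking the top-ratio spots first gives game-show break + kids-block spot + morning-news A for 504 (84 s).
Dropping game-show break frees 43 s; slotting in documentary slot (55 s) lifts the total to 510 at 96 s.

510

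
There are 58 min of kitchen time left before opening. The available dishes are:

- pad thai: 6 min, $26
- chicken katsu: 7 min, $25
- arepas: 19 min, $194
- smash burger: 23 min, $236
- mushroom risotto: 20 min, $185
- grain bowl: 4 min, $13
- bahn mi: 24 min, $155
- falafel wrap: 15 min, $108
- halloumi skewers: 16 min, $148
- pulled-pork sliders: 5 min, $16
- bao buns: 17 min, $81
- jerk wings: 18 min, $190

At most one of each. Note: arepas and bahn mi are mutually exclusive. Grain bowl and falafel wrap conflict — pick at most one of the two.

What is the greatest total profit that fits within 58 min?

Density check — jerk wings 10.56, smash burger 10.26, arepas 10.21, mushroom risotto 9.25 are the best per min.
Taking the top-ratio dishes first gives smash burger + halloumi skewers + jerk wings for 574 (57 min).
Replace jerk wings with arepas: the trade gains 4 net, giving 578 at 58 min.
Next best is smash burger + halloumi skewers + jerk wings at 574 (57 min) — short by 4.

578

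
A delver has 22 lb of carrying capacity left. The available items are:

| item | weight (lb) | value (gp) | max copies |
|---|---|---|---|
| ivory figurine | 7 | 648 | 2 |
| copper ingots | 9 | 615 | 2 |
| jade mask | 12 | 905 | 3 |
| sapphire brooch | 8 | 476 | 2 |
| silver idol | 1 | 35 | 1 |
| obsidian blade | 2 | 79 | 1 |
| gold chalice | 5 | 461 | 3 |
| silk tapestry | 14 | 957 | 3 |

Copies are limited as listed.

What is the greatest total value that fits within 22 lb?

Taking the top-ratio items first gives 2×ivory figurine + silver idol + obsidian blade + gold chalice for 1871 (22 lb).
The 10 lb tied up in ivory figurine and silver idol and obsidian blade is better spent on 2×gold chalice — total rises to 2031 (22 lb).

2031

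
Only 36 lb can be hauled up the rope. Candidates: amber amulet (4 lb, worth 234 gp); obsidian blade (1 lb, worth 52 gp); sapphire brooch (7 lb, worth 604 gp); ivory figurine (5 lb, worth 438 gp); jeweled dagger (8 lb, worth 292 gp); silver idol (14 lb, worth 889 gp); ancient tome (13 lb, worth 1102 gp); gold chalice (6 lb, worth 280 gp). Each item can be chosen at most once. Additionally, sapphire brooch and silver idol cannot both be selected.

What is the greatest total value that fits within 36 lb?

The ratio ordering already packs tightly: amber amulet + obsidian blade + sapphire brooch + ivory figurine + ancient tome + gold chalice, 36 lb, 2710.
That's the maximum — no feasible swap from here does better than 2710.

2710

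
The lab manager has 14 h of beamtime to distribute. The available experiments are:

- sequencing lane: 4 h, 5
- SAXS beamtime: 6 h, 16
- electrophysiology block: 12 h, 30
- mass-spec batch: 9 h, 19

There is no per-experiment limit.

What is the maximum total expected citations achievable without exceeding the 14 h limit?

32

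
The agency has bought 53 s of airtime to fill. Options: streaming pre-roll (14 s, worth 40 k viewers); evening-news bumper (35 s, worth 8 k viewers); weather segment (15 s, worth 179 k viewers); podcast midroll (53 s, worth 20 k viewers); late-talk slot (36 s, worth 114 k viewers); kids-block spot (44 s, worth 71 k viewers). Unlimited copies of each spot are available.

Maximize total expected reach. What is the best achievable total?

Density check — weather segment 11.93, late-talk slot 3.17, streaming pre-roll 2.86, kids-block spot 1.61 are the best per s.
3×weather segment uses 45 of the 53 s and totals 537.
No other feasible combination exceeds 537.

537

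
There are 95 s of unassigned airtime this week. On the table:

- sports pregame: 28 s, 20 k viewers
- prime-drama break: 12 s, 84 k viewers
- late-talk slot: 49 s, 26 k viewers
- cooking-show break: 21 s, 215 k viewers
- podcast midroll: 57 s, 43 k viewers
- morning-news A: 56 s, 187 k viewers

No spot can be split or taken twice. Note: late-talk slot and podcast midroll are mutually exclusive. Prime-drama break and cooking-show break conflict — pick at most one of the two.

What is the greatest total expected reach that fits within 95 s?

402

Ranking by ratio (expected reach/s): cooking-show break 10.24, prime-drama break 7.00, morning-news A 3.34, podcast midroll 0.75.
Taking cooking-show break + morning-news A: 77 s used, 402 in expected reach.
Runner-up prime-drama break + morning-news A tops out at 271.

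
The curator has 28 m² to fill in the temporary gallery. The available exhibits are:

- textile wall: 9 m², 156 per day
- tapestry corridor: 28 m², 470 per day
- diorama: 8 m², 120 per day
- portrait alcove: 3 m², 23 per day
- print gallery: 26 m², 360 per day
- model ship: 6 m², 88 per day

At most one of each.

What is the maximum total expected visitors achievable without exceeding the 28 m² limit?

470

The ratio heuristic lands on textile wall + diorama + portrait alcove + model ship (387) but leaves 2 m² idle.
Using the slack differently, tapestry corridor comes to 470 at 28 m².
An exhaustive check of the 64 subsets confirms 470.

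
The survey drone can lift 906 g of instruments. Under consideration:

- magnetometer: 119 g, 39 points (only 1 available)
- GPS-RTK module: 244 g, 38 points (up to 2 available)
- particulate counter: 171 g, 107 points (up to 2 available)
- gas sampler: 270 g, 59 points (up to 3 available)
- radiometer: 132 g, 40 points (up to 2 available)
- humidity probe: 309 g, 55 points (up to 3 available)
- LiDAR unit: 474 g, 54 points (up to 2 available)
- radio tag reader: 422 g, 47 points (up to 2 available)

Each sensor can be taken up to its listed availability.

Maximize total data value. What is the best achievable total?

353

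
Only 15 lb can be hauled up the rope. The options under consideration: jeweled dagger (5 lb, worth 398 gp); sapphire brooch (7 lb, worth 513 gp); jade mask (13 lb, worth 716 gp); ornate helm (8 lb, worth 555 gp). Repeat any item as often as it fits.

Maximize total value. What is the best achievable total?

Taking 3×jeweled dagger: 15 lb used, 1194 in value.

1194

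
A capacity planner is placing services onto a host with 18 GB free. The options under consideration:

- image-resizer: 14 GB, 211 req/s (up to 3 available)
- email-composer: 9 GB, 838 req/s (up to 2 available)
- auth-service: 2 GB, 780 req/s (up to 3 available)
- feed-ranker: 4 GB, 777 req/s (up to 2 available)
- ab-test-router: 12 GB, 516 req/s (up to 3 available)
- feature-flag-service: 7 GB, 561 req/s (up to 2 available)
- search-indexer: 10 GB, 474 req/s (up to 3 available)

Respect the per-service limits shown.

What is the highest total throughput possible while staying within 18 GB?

Density check — auth-service 390.00, feed-ranker 194.25, email-composer 93.11 are the best per GB.
The ratio ordering already packs tightly: 3×auth-service + 2×feed-ranker, 14 GB, 3894.
Nothing else within 18 GB beats 3894.

3894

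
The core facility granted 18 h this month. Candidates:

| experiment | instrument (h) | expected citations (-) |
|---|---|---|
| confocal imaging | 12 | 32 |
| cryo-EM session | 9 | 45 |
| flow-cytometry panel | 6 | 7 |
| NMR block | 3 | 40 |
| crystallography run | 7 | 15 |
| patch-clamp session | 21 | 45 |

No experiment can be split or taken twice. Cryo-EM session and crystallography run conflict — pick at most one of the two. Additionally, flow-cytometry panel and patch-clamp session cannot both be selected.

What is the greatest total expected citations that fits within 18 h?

92

By expected citations per h: NMR block 13.33, cryo-EM session 5.00, confocal imaging 2.67, crystallography run 2.14 lead.
Best packing: cryo-EM session + flow-cytometry panel + NMR block — 18 h, 92 total.
That's the maximum — no feasible swap from here does better than 92.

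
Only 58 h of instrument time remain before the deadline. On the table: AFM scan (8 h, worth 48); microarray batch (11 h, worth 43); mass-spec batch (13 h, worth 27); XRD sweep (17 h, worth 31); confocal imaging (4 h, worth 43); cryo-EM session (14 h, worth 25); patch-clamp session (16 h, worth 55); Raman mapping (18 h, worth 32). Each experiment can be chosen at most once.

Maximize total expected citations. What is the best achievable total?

The ratio heuristic lands on AFM scan + microarray batch + mass-spec batch + confocal imaging + patch-clamp session (216) but leaves 6 h idle.
The 13 h tied up in mass-spec batch is better spent on Raman mapping — total rises to 221 (57 h).

221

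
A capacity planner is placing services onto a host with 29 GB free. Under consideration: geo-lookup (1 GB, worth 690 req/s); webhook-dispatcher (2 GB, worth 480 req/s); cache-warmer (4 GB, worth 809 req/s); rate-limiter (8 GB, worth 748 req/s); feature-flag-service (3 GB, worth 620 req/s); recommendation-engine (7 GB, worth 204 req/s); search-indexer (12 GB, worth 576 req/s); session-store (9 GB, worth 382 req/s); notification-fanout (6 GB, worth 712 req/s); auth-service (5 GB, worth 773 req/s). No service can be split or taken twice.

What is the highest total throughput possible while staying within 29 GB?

The ratio ordering already packs tightly: geo-lookup + webhook-dispatcher + cache-warmer + rate-limiter + feature-flag-service + notification-fanout + auth-service, 29 GB, 4832.

4832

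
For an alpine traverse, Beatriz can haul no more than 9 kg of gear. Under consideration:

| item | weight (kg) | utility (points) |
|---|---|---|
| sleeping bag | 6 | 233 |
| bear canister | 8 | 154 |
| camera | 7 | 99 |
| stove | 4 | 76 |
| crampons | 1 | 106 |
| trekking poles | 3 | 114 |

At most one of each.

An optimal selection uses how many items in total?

Best achievable utility is 347.
For example sleeping bag + trekking poles achieves it, using 9 kg.
Every optimal selection uses 2 items.

2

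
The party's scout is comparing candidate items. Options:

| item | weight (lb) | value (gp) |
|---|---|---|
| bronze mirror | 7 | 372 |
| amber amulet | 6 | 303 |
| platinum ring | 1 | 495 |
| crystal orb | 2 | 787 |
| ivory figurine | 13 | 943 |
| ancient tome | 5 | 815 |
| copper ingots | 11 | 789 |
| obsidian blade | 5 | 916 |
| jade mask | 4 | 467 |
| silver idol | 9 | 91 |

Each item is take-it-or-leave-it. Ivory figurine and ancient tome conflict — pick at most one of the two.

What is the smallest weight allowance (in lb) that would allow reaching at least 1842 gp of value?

Look for the lowest-weight combination reaching 1842.
platinum ring + crystal orb + ancient tome: 2097 value at 8 lb.
No combination under 8 lb hits 1842.

8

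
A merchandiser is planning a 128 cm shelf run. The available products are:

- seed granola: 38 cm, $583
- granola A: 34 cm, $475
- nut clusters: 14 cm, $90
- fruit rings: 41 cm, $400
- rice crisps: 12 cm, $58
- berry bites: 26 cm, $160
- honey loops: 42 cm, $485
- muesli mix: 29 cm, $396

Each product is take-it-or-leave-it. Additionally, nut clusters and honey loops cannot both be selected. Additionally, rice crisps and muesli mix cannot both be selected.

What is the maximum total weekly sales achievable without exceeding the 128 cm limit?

1614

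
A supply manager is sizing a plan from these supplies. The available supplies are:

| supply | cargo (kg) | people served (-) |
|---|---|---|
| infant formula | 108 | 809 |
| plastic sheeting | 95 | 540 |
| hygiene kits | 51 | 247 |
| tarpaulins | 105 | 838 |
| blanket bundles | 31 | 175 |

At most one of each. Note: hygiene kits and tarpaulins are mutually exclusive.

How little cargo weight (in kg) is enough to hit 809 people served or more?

Look for the lowest-cargo combination reaching 809.
tarpaulins reaches 838 using 105 kg.
Any bundle with less than 105 kg falls short of 809.

105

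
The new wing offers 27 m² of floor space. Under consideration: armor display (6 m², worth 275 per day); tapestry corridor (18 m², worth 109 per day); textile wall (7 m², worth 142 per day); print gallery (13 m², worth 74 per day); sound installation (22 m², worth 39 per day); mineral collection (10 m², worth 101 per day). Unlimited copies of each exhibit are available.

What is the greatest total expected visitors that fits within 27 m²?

Taking 4×armor display: 24 m² used, 1100 in expected visitors.
Nothing else within 27 m² beats 1100.

1100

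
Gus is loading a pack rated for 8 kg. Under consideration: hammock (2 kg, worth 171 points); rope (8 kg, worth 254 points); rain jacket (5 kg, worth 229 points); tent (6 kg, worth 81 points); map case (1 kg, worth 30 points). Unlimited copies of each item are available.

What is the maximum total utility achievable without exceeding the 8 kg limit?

Taking 4×hammock: 8 kg used, 684 in utility.

684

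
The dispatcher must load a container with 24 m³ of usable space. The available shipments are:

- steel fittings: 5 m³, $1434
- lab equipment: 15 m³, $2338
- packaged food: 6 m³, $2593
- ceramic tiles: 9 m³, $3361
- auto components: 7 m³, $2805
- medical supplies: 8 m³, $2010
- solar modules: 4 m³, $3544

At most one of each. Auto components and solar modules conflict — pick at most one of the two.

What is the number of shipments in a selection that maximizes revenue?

The maximum revenue within 24 m³ is 10932.
One optimal bundle: steel fittings + packaged food + ceramic tiles + solar modules (24 m³).
Every optimal selection uses 4 shipments.

4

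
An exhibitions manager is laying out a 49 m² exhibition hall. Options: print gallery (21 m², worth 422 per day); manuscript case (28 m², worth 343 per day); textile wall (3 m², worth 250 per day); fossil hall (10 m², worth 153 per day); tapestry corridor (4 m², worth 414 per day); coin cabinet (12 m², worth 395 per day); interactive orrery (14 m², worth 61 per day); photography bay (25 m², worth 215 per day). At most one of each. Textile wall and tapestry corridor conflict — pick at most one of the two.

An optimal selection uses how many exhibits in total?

4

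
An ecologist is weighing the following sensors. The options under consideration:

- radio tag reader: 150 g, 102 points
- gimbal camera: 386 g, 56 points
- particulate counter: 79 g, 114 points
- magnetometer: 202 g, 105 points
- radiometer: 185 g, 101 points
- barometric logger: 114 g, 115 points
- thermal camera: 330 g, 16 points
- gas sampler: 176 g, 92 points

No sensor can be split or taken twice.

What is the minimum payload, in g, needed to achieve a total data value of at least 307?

343

Need the lightest bundle worth ≥ 307.
radio tag reader + particulate counter + barometric logger: 331 data value at 343 g.
Any bundle with less than 343 g falls short of 307.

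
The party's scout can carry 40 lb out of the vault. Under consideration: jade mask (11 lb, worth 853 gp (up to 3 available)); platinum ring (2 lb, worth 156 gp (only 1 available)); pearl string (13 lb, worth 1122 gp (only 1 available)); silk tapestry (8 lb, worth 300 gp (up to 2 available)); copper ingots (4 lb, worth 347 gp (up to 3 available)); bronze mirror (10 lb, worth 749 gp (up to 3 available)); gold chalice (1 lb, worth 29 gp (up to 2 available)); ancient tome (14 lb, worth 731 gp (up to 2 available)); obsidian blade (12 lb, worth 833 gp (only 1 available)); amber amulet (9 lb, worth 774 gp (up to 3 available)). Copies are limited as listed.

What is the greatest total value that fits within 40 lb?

Filling by ratio: platinum ring + pearl string + 3×copper ingots + 2×gold chalice + amber amulet for 3151, with 2 lb left unused.
Dropping platinum ring and 3×copper ingots and 2×gold chalice frees 16 lb; slotting in 2×amber amulet (18 lb) lifts the total to 3444 at 40 lb.

3444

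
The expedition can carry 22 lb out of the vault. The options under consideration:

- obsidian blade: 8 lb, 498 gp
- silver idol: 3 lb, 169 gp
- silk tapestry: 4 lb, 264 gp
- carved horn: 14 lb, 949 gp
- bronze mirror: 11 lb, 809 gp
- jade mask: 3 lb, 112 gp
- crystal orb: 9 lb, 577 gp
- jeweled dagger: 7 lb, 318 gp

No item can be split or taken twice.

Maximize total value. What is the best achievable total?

1476

The ratio heuristic lands on silver idol + silk tapestry + bronze mirror + jade mask (1354) but leaves 1 lb idle.
The 7 lb tied up in silk tapestry and jade mask is better spent on obsidian blade — total rises to 1476 (22 lb).
The closest alternative, obsidian blade + carved horn, reaches only 1447.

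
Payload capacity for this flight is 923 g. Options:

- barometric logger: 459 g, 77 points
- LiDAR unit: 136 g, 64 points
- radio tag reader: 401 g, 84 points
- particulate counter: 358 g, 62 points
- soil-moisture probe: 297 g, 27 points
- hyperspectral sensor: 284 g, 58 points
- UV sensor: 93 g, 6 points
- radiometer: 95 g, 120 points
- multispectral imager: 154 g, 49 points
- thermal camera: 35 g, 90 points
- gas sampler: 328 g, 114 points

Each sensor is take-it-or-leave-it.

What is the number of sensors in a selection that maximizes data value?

5

Best achievable data value is 446.
LiDAR unit + hyperspectral sensor + radiometer + thermal camera + gas sampler hits 446 at 878 g.
Every optimal selection uses 5 sensors.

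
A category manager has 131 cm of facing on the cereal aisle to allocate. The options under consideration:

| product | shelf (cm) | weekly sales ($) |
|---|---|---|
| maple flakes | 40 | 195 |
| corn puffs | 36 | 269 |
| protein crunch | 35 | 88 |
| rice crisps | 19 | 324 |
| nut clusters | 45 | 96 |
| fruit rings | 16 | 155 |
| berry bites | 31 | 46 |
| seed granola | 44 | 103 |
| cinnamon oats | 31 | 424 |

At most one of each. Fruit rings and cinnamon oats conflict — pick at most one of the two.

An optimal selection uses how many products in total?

The maximum weekly sales within 131 cm is 1212.
maple flakes + corn puffs + rice crisps + cinnamon oats hits 1212 at 126 cm.
All optima have 4 products.

4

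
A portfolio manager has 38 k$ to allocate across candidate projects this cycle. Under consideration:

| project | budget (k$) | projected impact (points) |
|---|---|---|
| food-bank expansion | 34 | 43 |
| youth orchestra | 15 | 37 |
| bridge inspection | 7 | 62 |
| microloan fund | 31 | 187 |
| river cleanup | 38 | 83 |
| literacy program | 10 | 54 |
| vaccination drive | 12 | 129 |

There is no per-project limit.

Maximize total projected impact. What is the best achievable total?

387

Density check — vaccination drive 10.75, bridge inspection 8.86, microloan fund 6.03, literacy program 5.40 are the best per k$.
The ratio ordering already packs tightly: 3×vaccination drive, 36 k$, 387.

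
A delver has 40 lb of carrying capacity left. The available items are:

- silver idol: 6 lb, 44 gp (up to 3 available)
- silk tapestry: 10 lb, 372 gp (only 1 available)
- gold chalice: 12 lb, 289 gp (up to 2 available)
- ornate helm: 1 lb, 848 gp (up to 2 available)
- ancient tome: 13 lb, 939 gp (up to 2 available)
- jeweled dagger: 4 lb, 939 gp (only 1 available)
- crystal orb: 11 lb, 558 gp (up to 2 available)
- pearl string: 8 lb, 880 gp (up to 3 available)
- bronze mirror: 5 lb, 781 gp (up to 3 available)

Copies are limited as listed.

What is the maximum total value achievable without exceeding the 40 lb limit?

6837

By value per lb: ornate helm 848.00, jeweled dagger 234.75, bronze mirror 156.20 lead.
Filling by ratio: 2×ornate helm + jeweled dagger + 2×pearl string + 3×bronze mirror for 6738, with 3 lb left unused.
Dropping bronze mirror frees 5 lb; slotting in pearl string (8 lb) lifts the total to 6837 at 40 lb.
That's the maximum — no swap from here does better than 6837.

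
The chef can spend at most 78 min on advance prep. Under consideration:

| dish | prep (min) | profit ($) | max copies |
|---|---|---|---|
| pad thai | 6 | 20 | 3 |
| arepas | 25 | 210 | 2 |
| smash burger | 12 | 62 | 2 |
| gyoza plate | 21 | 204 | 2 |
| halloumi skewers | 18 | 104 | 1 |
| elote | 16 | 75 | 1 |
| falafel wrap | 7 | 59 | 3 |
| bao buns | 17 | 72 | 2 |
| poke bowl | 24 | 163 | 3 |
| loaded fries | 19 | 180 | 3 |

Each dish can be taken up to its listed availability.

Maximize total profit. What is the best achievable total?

Ranking by ratio (profit/min): gyoza plate 9.71, loaded fries 9.47, falafel wrap 8.43, arepas 8.40.
Taking the top-ratio dishes first gives 2×gyoza plate + 2×falafel wrap + loaded fries for 706 (75 min).
Dropping gyoza plate and 2×falafel wrap frees 35 min; slotting in 2×loaded fries (38 min) lifts the total to 744 at 78 min.
Nothing else within 78 min beats 744.

744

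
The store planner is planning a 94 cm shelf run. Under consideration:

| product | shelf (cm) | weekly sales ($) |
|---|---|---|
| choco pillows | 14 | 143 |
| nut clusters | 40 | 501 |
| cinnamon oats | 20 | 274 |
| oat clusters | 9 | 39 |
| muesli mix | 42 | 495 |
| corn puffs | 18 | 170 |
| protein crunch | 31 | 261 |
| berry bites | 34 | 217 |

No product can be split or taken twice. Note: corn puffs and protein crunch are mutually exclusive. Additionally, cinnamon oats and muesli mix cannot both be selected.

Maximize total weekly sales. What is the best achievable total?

1088

Choco pillows + nut clusters + cinnamon oats + corn puffs uses 92 of the 94 cm and totals 1088.
The spare 2 cm is too small for any remaining product, and no feasible exchange beats 1088.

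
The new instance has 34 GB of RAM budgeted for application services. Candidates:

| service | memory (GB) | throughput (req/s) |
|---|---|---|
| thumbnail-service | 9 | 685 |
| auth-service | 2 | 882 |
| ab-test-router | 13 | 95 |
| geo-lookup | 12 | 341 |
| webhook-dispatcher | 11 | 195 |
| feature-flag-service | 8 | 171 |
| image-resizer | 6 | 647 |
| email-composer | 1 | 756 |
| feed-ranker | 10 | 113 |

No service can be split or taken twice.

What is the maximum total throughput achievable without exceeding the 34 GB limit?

3311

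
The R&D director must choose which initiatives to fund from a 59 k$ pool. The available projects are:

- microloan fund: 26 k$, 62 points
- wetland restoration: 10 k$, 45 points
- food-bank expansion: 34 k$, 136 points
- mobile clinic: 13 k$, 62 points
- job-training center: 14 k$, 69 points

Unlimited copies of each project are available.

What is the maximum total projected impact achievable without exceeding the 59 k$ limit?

Best packing: 2×wetland restoration + 3×mobile clinic — 59 k$, 276 total.

276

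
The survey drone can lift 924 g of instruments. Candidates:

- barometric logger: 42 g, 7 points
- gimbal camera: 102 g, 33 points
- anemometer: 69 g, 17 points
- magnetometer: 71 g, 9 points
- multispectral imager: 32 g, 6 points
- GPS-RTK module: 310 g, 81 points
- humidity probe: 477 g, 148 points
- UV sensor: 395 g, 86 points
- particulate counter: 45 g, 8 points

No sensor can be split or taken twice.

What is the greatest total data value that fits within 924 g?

268

Ranking by ratio (data value/g): gimbal camera 0.32, humidity probe 0.31, GPS-RTK module 0.26.
Taking gimbal camera + multispectral imager + GPS-RTK module + humidity probe: 921 g used, 268 in data value.
Next best is gimbal camera + GPS-RTK module + humidity probe at 262 (889 g) — short by 6.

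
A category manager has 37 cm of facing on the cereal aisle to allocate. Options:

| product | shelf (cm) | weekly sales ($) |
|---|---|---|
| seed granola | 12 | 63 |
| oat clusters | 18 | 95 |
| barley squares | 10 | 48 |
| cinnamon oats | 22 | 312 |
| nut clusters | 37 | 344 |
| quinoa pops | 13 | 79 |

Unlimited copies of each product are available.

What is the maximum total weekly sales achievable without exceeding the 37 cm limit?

Cinnamon oats + quinoa pops uses 35 of the 37 cm and totals 391.
Every other selection either busts 37 cm or fails to beat 391.

391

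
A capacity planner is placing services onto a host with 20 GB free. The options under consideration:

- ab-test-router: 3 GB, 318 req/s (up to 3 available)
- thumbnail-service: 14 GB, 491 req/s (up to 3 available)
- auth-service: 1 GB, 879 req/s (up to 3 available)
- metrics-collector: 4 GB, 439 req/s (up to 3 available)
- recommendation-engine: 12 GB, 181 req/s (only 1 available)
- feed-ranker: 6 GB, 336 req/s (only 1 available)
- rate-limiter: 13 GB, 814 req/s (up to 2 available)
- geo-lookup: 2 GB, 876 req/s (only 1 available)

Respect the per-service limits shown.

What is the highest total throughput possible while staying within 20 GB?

5148

Density check — auth-service 879.00, geo-lookup 438.00, metrics-collector 109.75 are the best per GB.
Best packing: ab-test-router + 3×auth-service + 3×metrics-collector + geo-lookup — 20 GB, 5148 total.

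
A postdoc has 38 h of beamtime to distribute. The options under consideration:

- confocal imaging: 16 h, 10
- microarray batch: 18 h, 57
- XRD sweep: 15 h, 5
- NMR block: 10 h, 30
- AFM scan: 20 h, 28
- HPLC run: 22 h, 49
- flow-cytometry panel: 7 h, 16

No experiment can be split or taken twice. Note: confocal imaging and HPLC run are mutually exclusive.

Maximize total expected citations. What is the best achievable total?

Density check — microarray batch 3.17, NMR block 3.00, flow-cytometry panel 2.29 are the best per h.
Taking microarray batch + NMR block + flow-cytometry panel: 35 h used, 103 in expected citations.
Every other selection either busts 38 h or breaks a pairing rule or fails to beat 103.

103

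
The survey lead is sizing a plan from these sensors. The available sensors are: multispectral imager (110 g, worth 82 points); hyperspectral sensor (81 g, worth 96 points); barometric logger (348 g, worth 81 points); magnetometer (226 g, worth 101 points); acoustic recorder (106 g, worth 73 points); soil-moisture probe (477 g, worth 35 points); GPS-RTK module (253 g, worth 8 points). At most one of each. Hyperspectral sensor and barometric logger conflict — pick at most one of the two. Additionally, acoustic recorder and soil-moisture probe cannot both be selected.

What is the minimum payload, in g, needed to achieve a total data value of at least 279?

417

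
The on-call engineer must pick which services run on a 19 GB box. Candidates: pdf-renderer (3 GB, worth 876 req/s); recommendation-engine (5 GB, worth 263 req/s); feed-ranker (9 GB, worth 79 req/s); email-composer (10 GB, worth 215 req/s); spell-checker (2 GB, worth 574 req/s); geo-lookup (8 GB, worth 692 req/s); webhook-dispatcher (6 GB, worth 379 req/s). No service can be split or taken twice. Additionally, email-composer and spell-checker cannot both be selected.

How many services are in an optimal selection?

Best achievable throughput is 2521.
For example pdf-renderer + spell-checker + geo-lookup + webhook-dispatcher achieves it, using 19 GB.
Every optimal selection uses 4 services.

4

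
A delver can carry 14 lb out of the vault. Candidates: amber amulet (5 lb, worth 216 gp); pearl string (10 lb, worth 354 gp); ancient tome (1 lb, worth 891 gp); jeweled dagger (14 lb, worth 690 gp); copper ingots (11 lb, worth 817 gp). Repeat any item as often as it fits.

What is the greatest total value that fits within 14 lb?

12474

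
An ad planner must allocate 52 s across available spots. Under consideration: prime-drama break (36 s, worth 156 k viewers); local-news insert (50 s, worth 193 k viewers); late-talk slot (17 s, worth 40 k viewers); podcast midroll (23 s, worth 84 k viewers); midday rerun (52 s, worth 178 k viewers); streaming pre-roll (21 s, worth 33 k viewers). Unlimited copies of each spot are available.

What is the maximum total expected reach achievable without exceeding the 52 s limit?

193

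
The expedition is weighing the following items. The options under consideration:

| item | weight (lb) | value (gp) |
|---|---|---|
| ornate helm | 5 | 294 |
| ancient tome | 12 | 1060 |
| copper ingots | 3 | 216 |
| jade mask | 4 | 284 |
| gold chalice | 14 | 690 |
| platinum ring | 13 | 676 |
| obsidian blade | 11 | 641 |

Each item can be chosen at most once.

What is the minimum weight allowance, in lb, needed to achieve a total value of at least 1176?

Look for the lowest-weight combination reaching 1176.
ancient tome + copper ingots reaches 1276 using 15 lb.
Below 15 lb the best achievable stays under 1176.

15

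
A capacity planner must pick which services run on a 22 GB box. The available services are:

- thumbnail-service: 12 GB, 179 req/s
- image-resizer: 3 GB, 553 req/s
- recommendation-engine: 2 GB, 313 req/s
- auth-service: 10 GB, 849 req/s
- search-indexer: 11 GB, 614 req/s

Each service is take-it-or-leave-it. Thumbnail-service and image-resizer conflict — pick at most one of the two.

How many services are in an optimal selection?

3

Optimal total is 1715.
One optimal bundle: image-resizer + recommendation-engine + auth-service (15 GB).
All optima have 3 services.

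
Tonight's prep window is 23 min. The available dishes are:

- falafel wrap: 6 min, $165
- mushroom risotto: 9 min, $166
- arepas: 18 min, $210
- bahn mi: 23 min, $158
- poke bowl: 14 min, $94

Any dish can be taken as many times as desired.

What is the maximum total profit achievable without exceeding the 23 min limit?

Ranking by ratio (profit/min): falafel wrap 27.50, mushroom risotto 18.44, arepas 11.67.
Filling by ratio: 3×falafel wrap for 495, with 5 min left unused.
The 6 min tied up in falafel wrap is better spent on mushroom risotto — total rises to 496 (21 min).
That's the maximum — no swap from here does better than 496.

496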